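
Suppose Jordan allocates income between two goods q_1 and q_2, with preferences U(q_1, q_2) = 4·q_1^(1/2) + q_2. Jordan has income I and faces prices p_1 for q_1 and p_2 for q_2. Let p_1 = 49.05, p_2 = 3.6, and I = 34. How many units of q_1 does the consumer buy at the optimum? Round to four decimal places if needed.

MU_q_1 = 2/√q_1, MU_q_2 = 1. Tangency: 2/√q_1 = p_1/p_2.
Thus q_1* = (2·p_2/p_1)² — independent of I — with the rest of income spent on q_2.
Plugging in: q_1* = (2·3.6/49.05)² = 0.0215.

q_1* = 0.0215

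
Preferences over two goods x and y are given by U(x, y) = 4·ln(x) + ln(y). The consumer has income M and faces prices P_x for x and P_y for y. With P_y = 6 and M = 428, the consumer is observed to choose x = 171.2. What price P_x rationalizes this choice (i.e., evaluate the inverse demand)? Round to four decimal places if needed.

MU_x/MU_y = (4·y)/(x); tangency sets this equal to P_x/P_y.
So 4·P_y·y = P_x·x; combined with the budget, a share 0.8 of income goes to x.
Demand: x*(P_x,P_y,M) = 0.8·M/P_x and y* = 0.2·M/P_y.
Set x* = 171.2 in the demand function and solve for P_x: P_x = 2.

P_x = 2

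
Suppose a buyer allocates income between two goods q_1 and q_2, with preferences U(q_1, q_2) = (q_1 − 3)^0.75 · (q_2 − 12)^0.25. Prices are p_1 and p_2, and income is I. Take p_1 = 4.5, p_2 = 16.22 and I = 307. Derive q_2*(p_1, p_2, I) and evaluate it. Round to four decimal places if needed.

Let q_1' = q_1−3, q_2' = q_2−12. MRS = 3·q_2'/q_1' = p_1/p_2.
Substituting into the budget: q_1* = 3 + 0.75·(I − 3·p_1 − 12·p_2)/p_1, and q_2* = 12 + 0.25·(…)/p_2.
Discretionary income = 307 − 3·4.5 − 12·16.22 = 98.86; q_2* = 12 + 0.25·98.86/16.22 = 13.5237.

q_2* = 13.5237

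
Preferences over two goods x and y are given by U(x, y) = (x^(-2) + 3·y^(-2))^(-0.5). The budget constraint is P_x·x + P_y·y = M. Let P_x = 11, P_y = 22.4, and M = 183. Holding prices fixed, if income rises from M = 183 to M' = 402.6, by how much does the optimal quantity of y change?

MRS = MU_x/MU_y = (1/3)·(y/x)^(3). Set equal to P_x/P_y.
Solve for the ratio: y/x = [3·P_x/P_y]^(1/3).
With the ratio pinned down, the budget gives x* = M/(P_x + P_y·(y/x)) and y* = (y/x)·x*.
Numerically y/x = 1.13786, so x* = 183/(11 + 22.4·1.13786) = 5.0153 and y* = 1.13786·5.0153 = 5.7068.
At M' = 402.6: y* = 12.5549. Change: 12.5549 − 5.7068 = 6.8481.

Δy* = 6.8481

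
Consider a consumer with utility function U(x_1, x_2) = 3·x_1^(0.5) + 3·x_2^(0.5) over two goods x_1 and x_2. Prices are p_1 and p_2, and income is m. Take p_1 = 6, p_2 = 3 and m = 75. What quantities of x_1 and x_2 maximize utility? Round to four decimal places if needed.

From the CES first-order condition, (x_2/x_1)^(0.5) = p_1/p_2.
Hence x_2/x_1 = (p_1/p_2)^(1/(0.5)), i.e. raised to the 2 power.
With the ratio pinned down, the budget gives x_1* = m/(p_1 + p_2·(x_2/x_1)) and x_2* = (x_2/x_1)·x_1*.
Numerically x_2/x_1 = 4, so x_1* = 75/(6 + 3·4) = 4.1667 and x_2* = 4·4.1667 = 16.6667.

x_1* = 4.1667, x_2* = 16.6667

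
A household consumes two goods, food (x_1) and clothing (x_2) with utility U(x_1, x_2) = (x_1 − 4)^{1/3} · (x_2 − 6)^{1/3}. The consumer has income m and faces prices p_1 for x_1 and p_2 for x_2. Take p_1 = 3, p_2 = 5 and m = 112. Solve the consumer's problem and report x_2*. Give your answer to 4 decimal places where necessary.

Let x_1' = x_1−4, x_2' = x_2−6. MRS = x_2'/x_1' = p_1/p_2.
Substituting into the budget: x_1* = 4 + 0.5·(m − 4·p_1 − 6·p_2)/p_1, and x_2* = 6 + 0.5·(…)/p_2.
Discretionary income = 112 − 4·3 − 6·5 = 70; x_2* = 6 + 0.5·70/5 = 13.

x_2* = 13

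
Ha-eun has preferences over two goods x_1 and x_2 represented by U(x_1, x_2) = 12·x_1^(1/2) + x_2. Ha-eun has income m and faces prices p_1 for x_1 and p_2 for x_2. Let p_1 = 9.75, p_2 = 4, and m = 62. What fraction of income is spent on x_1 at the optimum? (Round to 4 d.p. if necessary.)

Thus x_1* = (6·p_2/p_1)² — independent of m — with the rest of income spent on x_2.
Plugging in: x_1* = (6·4/9.75)² = 6.0592, x_2* = 0.7308.
Expenditure on x_1: 9.75·6.0592 = 59.0769; share = 0.9529.

share on x_1 = 0.9529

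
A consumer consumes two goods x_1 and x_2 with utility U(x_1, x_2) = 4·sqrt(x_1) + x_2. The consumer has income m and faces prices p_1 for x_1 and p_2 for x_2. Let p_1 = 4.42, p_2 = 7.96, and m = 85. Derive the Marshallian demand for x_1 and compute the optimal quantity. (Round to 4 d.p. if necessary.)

Set MRS = p_1/p_2: 2·x_1^(−1/2) = p_1/p_2.
Solve: √x_1 = 2·p_2/p_1, so x_1*(p_1,p_2) = (2·p_2/p_1)², and x_2* = (m − p_1·x_1*)/p_2.
Plugging in: x_1* = (2·7.96/4.42)² = 12.973.

x_1* = 12.973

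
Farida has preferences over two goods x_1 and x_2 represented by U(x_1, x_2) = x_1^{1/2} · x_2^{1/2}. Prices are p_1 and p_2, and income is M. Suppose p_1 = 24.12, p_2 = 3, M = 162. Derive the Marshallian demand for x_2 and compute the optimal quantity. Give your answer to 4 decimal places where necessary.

x_2* = 27

MU_x_1/MU_x_2 = (0.5·x_2)/(0.5·x_1); tangency sets this equal to p_1/p_2.
Rearranging, p_2·x_2 = p_1·x_1. Substituting into the budget gives p_1·x_1·(1 + 1) = M.
Demand: x_1*(p_1,p_2,M) = 0.5·M/p_1 and x_2* = 0.5·M/p_2.
At p_1=24.12, p_2=3, M=162: x_2* = 0.5·162/3 = 27.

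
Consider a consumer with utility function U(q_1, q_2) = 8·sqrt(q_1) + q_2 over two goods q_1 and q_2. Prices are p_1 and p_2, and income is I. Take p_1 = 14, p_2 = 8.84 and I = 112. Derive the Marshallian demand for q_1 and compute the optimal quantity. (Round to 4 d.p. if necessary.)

MU_q_1 = 4/√q_1, MU_q_2 = 1. Tangency: 4/√q_1 = p_1/p_2.
Thus q_1* = (4·p_2/p_1)² — independent of I — with the rest of income spent on q_2.
Plugging in: q_1* = (4·8.84/14)² = 6.3792.

q_1* = 6.3792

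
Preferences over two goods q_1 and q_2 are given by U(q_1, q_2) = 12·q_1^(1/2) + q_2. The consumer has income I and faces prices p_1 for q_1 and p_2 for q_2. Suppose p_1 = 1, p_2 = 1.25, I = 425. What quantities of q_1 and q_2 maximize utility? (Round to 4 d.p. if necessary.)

q_1* = 56.25, q_2* = 295

Set MRS = p_1/p_2: 6·q_1^(−1/2) = p_1/p_2.
Thus q_1* = (6·p_2/p_1)² — independent of I — with the rest of income spent on q_2.
Plugging in: q_1* = (6·1.25/1)² = 56.25, q_2* = 295.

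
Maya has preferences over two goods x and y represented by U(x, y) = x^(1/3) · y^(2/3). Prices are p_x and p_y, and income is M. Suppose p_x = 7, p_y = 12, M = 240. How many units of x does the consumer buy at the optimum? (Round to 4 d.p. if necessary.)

x* = 11.4286

Demand: x*(p_x,p_y,M) = 1/3·M/p_x and y* = 2/3·M/p_y.
At p_x=7, p_y=12, M=240: x* = 1/3·240/7 = 11.4286.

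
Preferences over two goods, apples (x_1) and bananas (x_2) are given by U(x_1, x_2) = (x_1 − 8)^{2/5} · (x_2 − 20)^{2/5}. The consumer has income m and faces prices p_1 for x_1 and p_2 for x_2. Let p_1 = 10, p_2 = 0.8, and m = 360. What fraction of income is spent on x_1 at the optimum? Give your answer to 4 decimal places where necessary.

MRS = (x_2−20)/(x_1−8). Tangency with p_1/p_2 gives x_2−20 = (p_1/p_2)·(x_1−8).
Substituting into the budget: x_1* = 8 + 0.5·(m − 8·p_1 − 20·p_2)/p_1, and x_2* = 20 + 0.5·(…)/p_2.
Discretionary income = 360 − 8·10 − 20·0.8 = 264; x_1* = 8 + 0.5·264/10 = 21.2; x_2* = 20 + 0.5·264/0.8 = 185.
Expenditure on x_1: 10·21.2 = 212; share = 0.5889.

share on x_1 = 0.5889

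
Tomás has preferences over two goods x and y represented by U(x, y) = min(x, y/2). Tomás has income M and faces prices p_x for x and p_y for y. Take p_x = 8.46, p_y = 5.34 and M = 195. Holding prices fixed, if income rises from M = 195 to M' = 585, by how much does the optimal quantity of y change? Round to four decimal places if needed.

Δy* = 40.7524

With perfect complements, no substitution: consume in ratio x:y = 1:2.
Budget: p_x·x + p_y·2·x = M, so (p_x + 2·p_y)·x = M.
Demand: x*(p_x,p_y,M) = M/(p_x + 2·p_y), y* = 2·M/(p_x + 2·p_y).
Here 8.46 + 2·5.34 = 19.14, giving y* = 20.3762.
At M' = 585: y* = 61.1285. Change: 61.1285 − 20.3762 = 40.7524.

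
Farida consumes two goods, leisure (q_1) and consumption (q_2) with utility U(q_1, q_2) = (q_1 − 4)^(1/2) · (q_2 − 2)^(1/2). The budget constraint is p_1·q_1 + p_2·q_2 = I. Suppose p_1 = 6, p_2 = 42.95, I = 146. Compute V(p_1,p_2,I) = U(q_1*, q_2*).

V = 1.1244

MRS = (q_2−2)/(q_1−4). Tangency with p_1/p_2 gives q_2−2 = (p_1/p_2)·(q_1−4).
Substituting into the budget: q_1* = 4 + 0.5·(I − 4·p_1 − 2·p_2)/p_1, and q_2* = 2 + 0.5·(…)/p_2.
Discretionary income = 146 − 4·6 − 2·42.95 = 36.1; q_1* = 4 + 0.5·36.1/6 = 7.0083; q_2* = 2 + 0.5·36.1/42.95 = 2.4203.
Utility at the optimum: U(7.0083, 2.4203) = 1.1244.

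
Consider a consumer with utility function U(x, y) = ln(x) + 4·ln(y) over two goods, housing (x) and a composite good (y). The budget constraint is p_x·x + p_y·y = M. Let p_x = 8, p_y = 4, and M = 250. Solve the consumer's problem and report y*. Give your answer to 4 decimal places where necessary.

The MRS is (1/4)·y/x. Set MRS = p_x/p_y.
Rearranging, p_y·y = 4·p_x·x. Substituting into the budget gives p_x·x·(1 + 4) = M.
Demand: x*(p_x,p_y,M) = 0.2·M/p_x and y* = 0.8·M/p_y.
At p_x=8, p_y=4, M=250: y* = 0.8·250/4 = 50.

y* = 50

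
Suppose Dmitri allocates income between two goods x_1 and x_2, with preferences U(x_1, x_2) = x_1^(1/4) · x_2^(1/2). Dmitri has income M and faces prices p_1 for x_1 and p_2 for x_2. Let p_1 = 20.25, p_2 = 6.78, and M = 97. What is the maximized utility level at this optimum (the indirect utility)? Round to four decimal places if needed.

V = 3.4716

The MRS is (1/2)·x_2/x_1. Set MRS = p_1/p_2.
So 0.25·p_2·x_2 = 0.5·p_1·x_1; combined with the budget, a share 1/3 of income goes to x_1.
Demand: x_1*(p_1,p_2,M) = 1/3·M/p_1 and x_2* = 2/3·M/p_2.
At p_1=20.25, p_2=6.78, M=97: x_1* = 1/3·97/20.25 = 1.5967, x_2* = 9.5379.
Utility at the optimum: U(1.5967, 9.5379) = 3.4716.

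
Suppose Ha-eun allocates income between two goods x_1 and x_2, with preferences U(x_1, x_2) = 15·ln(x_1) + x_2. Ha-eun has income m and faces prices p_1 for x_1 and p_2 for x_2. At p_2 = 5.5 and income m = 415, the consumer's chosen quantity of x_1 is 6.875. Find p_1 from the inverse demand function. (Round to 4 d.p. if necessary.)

MU_x_1 = 15/x_1, MU_x_2 = 1. Tangency: 15/x_1 = p_1/p_2.
So x_1*(p_1,p_2) = 15·p_2/p_1, independent of income; and x_2* = (m − 15·p_2)/p_2.
Set x_1* = 6.875 in the demand function and solve for p_1: p_1 = 12.

p_1 = 12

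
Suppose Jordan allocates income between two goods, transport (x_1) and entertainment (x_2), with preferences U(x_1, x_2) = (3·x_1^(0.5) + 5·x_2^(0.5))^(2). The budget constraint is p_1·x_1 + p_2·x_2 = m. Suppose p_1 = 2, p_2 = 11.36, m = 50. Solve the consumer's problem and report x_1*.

Substitute x_2 = (x_2/x_1)·x_1 into the budget: x_1* = m/(p_1 + p_2·(x_2/x_1)).
Numerically x_2/x_1 = 0.0861, so x_1* = 50/(2 + 11.36·0.0861) = 16.7893.

x_1* = 16.7893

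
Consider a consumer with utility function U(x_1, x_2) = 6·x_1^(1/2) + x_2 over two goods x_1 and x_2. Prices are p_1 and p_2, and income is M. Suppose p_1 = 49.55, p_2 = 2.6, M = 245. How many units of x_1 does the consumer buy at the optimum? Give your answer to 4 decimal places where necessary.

x_1* = 0.0248

Solve: √x_1 = 3·p_2/p_1, so x_1*(p_1,p_2) = (3·p_2/p_1)², and x_2* = (M − p_1·x_1*)/p_2.
Plugging in: x_1* = (3·2.6/49.55)² = 0.0248.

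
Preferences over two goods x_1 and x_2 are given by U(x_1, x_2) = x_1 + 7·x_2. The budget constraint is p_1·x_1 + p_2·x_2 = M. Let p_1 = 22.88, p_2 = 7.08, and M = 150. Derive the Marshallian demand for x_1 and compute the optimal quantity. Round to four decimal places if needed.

x_1* = 0

Perfect substitutes: compare marginal utility per dollar. 1/p_1 vs 7/p_2 → 0.0437 vs 0.9887.
x_2 gives more utility per dollar, so spend all income on x_2: x_2* = M/p_2, x_1* = 0.
Numerically: x_1* = 0, x_2* = 21.1864.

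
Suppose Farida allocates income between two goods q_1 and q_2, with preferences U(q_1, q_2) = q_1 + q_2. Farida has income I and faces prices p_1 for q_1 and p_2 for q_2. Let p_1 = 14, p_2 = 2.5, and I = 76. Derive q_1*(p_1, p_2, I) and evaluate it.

q_1* = 0

q_2 gives more utility per dollar, so spend all income on q_2: q_2* = I/p_2, q_1* = 0.
Numerically: q_1* = 0, q_2* = 30.4.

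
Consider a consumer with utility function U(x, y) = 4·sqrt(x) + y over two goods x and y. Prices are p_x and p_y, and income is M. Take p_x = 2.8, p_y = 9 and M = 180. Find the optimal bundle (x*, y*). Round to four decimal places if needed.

x* = 41.3265, y* = 7.1429

Utility is quasi-linear in y; the FOC for x is 2/√x = p_x/p_y.
Thus x* = (2·p_y/p_x)² — independent of M — with the rest of income spent on y.
Plugging in: x* = (2·9/2.8)² = 41.3265, y* = 7.1429.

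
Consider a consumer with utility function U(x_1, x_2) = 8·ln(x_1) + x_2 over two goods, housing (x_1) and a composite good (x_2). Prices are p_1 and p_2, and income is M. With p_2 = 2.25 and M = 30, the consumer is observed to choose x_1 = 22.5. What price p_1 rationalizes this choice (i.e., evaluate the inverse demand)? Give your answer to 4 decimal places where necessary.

p_1 = 0.8

MU_x_1 = 8/x_1, MU_x_2 = 1. Tangency: 8/x_1 = p_1/p_2.
So x_1*(p_1,p_2) = 8·p_2/p_1, independent of income; and x_2* = (M − 8·p_2)/p_2.
Set x_1* = 22.5 in the demand function and solve for p_1: p_1 = 0.8.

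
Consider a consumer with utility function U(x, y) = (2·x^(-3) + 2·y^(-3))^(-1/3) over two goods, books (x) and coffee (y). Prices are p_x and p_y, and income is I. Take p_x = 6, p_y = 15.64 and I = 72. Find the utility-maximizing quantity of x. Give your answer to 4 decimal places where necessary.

Numerically y/x = 0.787007, so x* = 72/(6 + 15.64·0.787007) = 3.9325.

x* = 3.9325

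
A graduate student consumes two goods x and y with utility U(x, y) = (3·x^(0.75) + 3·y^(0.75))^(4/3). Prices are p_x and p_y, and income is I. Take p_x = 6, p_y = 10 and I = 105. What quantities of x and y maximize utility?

x* = 14.3914, y* = 1.8651

From the CES first-order condition, (y/x)^(0.25) = p_x/p_y.
Solve for the ratio: y/x = [p_x/p_y]^(4).
Substitute y = (y/x)·x into the budget: x* = I/(p_x + p_y·(y/x)).
Numerically y/x = 0.1296, so x* = 105/(6 + 10·0.1296) = 14.3914 and y* = 0.1296·14.3914 = 1.8651.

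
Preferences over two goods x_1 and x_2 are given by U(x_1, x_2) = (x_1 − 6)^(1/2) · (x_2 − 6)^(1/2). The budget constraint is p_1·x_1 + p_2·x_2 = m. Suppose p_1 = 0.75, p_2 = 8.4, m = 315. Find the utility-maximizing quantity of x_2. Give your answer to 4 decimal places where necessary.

Let x_1' = x_1−6, x_2' = x_2−6. MRS = x_2'/x_1' = p_1/p_2.
After buying the subsistence bundle (6, 6), a share 0.5 of the remaining income goes to x_1: x_1* = 6 + 0.5·(m − 6p_1 − 6p_2)/p_1.
Discretionary income = 315 − 6·0.75 − 6·8.4 = 260.1; x_2* = 6 + 0.5·260.1/8.4 = 21.4821.

x_2* = 21.4821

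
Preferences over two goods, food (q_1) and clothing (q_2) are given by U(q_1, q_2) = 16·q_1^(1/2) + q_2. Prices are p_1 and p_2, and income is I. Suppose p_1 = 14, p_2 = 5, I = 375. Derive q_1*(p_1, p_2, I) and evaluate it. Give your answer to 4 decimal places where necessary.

Solve: √q_1 = 8·p_2/p_1, so q_1*(p_1,p_2) = (8·p_2/p_1)², and q_2* = (I − p_1·q_1*)/p_2.
Plugging in: q_1* = (8·5/14)² = 8.1633.

q_1* = 8.1633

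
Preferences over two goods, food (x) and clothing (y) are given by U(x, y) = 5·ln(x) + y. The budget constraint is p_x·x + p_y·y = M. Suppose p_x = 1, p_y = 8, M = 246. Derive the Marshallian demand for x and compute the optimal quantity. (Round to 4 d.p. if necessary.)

So x*(p_x,p_y) = 5·p_y/p_x, independent of income; and y* = (M − 5·p_y)/p_y.
At the given prices: x* = 5·8/1 = 40.

x* = 40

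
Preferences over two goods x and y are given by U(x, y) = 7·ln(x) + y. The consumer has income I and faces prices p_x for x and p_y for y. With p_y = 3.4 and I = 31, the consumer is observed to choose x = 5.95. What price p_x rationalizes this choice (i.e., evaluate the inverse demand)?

p_x = 4

MU_x = 7/x, MU_y = 1. Tangency: 7/x = p_x/p_y.
So x*(p_x,p_y) = 7·p_y/p_x, independent of income; and y* = (I − 7·p_y)/p_y.
Set x* = 5.95 in the demand function and solve for p_x: p_x = 4.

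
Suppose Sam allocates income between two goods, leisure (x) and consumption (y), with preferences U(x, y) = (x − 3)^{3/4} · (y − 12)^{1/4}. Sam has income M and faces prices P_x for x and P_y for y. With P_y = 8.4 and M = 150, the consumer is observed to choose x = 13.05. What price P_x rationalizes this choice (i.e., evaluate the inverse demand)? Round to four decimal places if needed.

P_x = 3

Let x' = x−3, y' = y−12. MRS = 3·y'/x' = P_x/P_y.
After buying the subsistence bundle (3, 12), a share 0.75 of the remaining income goes to x: x* = 3 + 0.75·(M − 3P_x − 12P_y)/P_x.
Set x* = 13.05 in the demand function and solve for P_x: P_x = 3.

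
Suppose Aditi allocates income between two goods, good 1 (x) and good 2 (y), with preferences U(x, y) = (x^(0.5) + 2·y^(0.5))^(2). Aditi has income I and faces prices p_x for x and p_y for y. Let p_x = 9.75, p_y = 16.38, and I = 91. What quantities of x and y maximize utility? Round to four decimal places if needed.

x* = 2.7606, y* = 3.9124

MU_x ∝ x^(-0.5), MU_y ∝ 2·y^(-0.5), so MRS = (1/2)·(y/x)^(0.5) = p_x/p_y.
Solve for the ratio: y/x = [2·p_x/p_y]^(2).
With the ratio pinned down, the budget gives x* = I/(p_x + p_y·(y/x)) and y* = (y/x)·x*.
Numerically y/x = 1.417234, so x* = 91/(9.75 + 16.38·1.417234) = 2.7606 and y* = 1.417234·2.7606 = 3.9124.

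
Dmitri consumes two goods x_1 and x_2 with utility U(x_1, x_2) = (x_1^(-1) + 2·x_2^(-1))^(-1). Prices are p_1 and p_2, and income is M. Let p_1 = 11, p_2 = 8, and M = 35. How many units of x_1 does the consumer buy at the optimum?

x_1* = 1.4423

With the ratio pinned down, the budget gives x_1* = M/(p_1 + p_2·(x_2/x_1)) and x_2* = (x_2/x_1)·x_1*.
Numerically x_2/x_1 = 1.658312, so x_1* = 35/(11 + 8·1.658312) = 1.4423.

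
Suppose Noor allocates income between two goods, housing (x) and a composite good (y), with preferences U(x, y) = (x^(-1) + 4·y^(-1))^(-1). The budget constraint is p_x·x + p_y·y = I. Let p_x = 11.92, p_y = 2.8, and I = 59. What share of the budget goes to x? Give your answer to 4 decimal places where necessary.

share on x = 0.5078

MRS = MU_x/MU_y = (1/4)·(y/x)^(2). Set equal to p_x/p_y.
Hence y/x = (4·p_x/p_y)^(1/(2)), i.e. raised to the 0.5 power.
Substitute y = (y/x)·x into the budget: x* = I/(p_x + p_y·(y/x)).
Numerically y/x = 4.126569, so x* = 59/(11.92 + 2.8·4.126569) = 2.5134 and y* = 4.126569·2.5134 = 10.3716.
Expenditure on x: 11.92·2.5134 = 29.9595; share = 0.5078.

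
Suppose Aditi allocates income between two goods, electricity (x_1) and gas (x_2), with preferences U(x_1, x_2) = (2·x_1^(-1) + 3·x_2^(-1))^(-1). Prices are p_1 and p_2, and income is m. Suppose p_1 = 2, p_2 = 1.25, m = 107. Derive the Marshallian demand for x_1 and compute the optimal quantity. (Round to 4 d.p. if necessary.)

x_1* = 27.1816

MU_x_1 ∝ 2·x_1^(-2), MU_x_2 ∝ 3·x_2^(-2), so MRS = (2/3)·(x_2/x_1)^(2) = p_1/p_2.
Hence x_2/x_1 = ((3/2)·p_1/p_2)^(1/(2)), i.e. raised to the 0.5 power.
With the ratio pinned down, the budget gives x_1* = m/(p_1 + p_2·(x_2/x_1)) and x_2* = (x_2/x_1)·x_1*.
Numerically x_2/x_1 = 1.549193, so x_1* = 107/(2 + 1.25·1.549193) = 27.1816.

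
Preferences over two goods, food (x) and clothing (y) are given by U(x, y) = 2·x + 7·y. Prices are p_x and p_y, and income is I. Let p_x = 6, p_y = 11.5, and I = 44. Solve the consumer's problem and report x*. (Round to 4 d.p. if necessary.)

x* = 0

Perfect substitutes: compare marginal utility per dollar. 2/p_x vs 7/p_y → 0.3333 vs 0.6087.
y gives more utility per dollar, so spend all income on y: y* = I/p_y, x* = 0.
Numerically: x* = 0, y* = 3.8261.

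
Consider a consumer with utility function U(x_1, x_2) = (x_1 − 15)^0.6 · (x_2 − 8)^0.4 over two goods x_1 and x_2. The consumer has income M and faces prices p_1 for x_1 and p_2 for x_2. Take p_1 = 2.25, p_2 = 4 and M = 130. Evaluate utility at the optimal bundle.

Discretionary income = 130 − 15·2.25 − 8·4 = 64.25; x_1* = 15 + 0.6·64.25/2.25 = 32.1333; x_2* = 8 + 0.4·64.25/4 = 14.425.
Utility at the optimum: U(32.1333, 14.425) = 11.5732.

V = 11.5732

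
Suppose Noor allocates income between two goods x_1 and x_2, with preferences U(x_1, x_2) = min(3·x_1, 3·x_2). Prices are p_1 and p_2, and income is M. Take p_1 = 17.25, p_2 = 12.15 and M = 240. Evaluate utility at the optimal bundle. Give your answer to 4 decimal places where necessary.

Leontief preferences: the optimum is at the kink where x_1/3 = x_2/3, i.e. x_2 = x_1.
Budget: p_1·x_1 + p_2·x_1 = M, so (3·p_1 + 3·p_2)·x_1 = 3·M.
Demand: x_1*(p_1,p_2,M) = 3·M/(3·p_1 + 3·p_2), x_2* = 3·M/(3·p_1 + 3·p_2).
Here 3·17.25 + 3·12.15 = 88.2, giving x_1* = 8.1633 and x_2* = 8.1633.
Utility at the optimum: U(8.1633, 8.1633) = 24.4898.

V = 24.4898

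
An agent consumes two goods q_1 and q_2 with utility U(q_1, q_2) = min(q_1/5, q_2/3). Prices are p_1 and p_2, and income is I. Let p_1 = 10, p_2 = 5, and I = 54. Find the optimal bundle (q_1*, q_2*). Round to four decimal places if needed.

With perfect complements, no substitution: consume in ratio q_1:q_2 = 5:3.
Budget: p_1·q_1 + p_2·(3/5)·q_1 = I, so (5·p_1 + 3·p_2)·q_1 = 5·I.
Demand: q_1*(p_1,p_2,I) = 5·I/(5·p_1 + 3·p_2), q_2* = 3·I/(5·p_1 + 3·p_2).
Here 5·10 + 3·5 = 65, giving q_1* = 4.1538 and q_2* = 2.4923.

q_1* = 4.1538, q_2* = 2.4923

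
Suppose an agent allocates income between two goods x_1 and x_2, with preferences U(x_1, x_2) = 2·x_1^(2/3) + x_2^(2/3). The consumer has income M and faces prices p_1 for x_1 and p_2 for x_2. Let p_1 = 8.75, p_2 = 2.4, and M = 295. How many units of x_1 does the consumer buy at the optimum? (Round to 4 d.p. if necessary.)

x_1* = 12.6673

MRS = MU_x_1/MU_x_2 = 2·(x_2/x_1)^(1/3). Set equal to p_1/p_2.
Hence x_2/x_1 = ((1/2)·p_1/p_2)^(1/(1/3)), i.e. raised to the 3 power.
With the ratio pinned down, the budget gives x_1* = M/(p_1 + p_2·(x_2/x_1)) and x_2* = (x_2/x_1)·x_1*.
Numerically x_2/x_1 = 6.057598, so x_1* = 295/(8.75 + 2.4·6.057598) = 12.6673.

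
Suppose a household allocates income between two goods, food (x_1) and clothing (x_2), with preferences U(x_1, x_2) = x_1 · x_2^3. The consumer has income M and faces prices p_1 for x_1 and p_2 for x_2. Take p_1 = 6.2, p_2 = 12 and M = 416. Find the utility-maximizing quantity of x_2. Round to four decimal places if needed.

x_2* = 26

The MRS is (1/3)·x_2/x_1. Set MRS = p_1/p_2.
Rearranging, p_2·x_2 = 3·p_1·x_1. Substituting into the budget gives p_1·x_1·(1 + 3) = M.
Demand: x_1*(p_1,p_2,M) = 0.25·M/p_1 and x_2* = 0.75·M/p_2.
At p_1=6.2, p_2=12, M=416: x_2* = 0.75·416/12 = 26.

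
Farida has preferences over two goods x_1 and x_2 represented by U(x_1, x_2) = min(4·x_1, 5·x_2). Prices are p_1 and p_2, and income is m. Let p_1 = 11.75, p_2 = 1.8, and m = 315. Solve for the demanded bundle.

x_1* = 23.8817, x_2* = 19.1054

Demand: x_1*(p_1,p_2,m) = 5·m/(5·p_1 + 4·p_2), x_2* = 4·m/(5·p_1 + 4·p_2).
Here 5·11.75 + 4·1.8 = 65.95, giving x_1* = 23.8817 and x_2* = 19.1054.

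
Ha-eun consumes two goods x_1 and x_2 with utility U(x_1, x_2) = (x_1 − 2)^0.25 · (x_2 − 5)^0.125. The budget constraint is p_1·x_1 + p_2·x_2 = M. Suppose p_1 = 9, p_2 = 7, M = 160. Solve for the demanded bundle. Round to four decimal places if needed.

This is Cobb-Douglas in (x_1−2, x_2−5): tangency gives 0.25·p_2·(x_2−5) = 0.125·p_1·(x_1−2).
After buying the subsistence bundle (2, 5), a share 2/3 of the remaining income goes to x_1: x_1* = 2 + 2/3·(M − 2p_1 − 5p_2)/p_1.
Discretionary income = 160 − 2·9 − 5·7 = 107; x_1* = 2 + 2/3·107/9 = 9.9259; x_2* = 5 + 1/3·107/7 = 10.0952.

x_1* = 9.9259, x_2* = 10.0952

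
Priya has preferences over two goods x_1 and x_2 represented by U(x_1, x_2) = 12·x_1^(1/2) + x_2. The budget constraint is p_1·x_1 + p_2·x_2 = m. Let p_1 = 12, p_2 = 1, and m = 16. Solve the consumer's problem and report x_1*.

x_1* = 0.25

Solve: √x_1 = 6·p_2/p_1, so x_1*(p_1,p_2) = (6·p_2/p_1)², and x_2* = (m − p_1·x_1*)/p_2.
Plugging in: x_1* = (6·1/12)² = 0.25.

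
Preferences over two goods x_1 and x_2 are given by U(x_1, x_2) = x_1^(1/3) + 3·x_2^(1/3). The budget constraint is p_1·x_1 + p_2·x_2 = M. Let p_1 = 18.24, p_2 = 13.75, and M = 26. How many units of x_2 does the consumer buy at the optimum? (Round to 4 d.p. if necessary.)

With the ratio pinned down, the budget gives x_1* = M/(p_1 + p_2·(x_2/x_1)) and x_2* = (x_2/x_1)·x_1*.
Numerically x_2/x_1 = 7.938987, so x_1* = 26/(18.24 + 13.75·7.938987) = 0.2041 and x_2* = 7.938987·0.2041 = 1.6202.

x_2* = 1.6202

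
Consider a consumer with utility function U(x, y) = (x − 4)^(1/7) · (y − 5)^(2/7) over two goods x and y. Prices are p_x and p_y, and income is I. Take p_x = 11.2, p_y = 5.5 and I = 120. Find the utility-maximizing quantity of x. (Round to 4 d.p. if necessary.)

Let x' = x−4, y' = y−5. MRS = (1/2)·y'/x' = p_x/p_y.
After buying the subsistence bundle (4, 5), a share 1/3 of the remaining income goes to x: x* = 4 + 1/3·(I − 4p_x − 5p_y)/p_x.
Discretionary income = 120 − 4·11.2 − 5·5.5 = 47.7; x* = 4 + 1/3·47.7/11.2 = 5.4196.

x* = 5.4196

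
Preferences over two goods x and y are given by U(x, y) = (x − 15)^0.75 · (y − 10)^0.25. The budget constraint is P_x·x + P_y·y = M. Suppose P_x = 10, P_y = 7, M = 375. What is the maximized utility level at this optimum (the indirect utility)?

After buying the subsistence bundle (15, 10), a share 0.75 of the remaining income goes to x: x* = 15 + 0.75·(M − 15P_x − 10P_y)/P_x.
Discretionary income = 375 − 15·10 − 10·7 = 155; x* = 15 + 0.75·155/10 = 26.625; y* = 10 + 0.25·155/7 = 15.5357.
Utility at the optimum: U(26.625, 15.5357) = 9.6569.

V = 9.6569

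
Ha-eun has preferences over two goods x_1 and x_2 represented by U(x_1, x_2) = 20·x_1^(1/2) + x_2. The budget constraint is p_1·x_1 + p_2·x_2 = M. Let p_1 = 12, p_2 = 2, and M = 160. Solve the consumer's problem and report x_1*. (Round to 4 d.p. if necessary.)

x_1* = 2.7778

MU_x_1 = 10/√x_1, MU_x_2 = 1. Tangency: 10/√x_1 = p_1/p_2.
Solve: √x_1 = 10·p_2/p_1, so x_1*(p_1,p_2) = (10·p_2/p_1)², and x_2* = (M − p_1·x_1*)/p_2.
Plugging in: x_1* = (10·2/12)² = 2.7778.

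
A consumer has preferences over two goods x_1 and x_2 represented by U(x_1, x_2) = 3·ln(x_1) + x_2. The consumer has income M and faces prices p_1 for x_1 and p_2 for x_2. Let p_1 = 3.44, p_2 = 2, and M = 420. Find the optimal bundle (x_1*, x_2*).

So x_1*(p_1,p_2) = 3·p_2/p_1, independent of income; and x_2* = (M − 3·p_2)/p_2.
At the given prices: x_1* = 3·2/3.44 = 1.7442, and x_2* = 207.

x_1* = 1.7442, x_2* = 207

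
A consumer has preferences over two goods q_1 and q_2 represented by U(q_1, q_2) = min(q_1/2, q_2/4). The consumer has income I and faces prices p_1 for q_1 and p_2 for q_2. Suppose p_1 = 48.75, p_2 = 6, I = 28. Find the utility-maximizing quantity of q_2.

Leontief preferences: the optimum is at the kink where q_1/2 = q_2/4, i.e. q_2 = 2·q_1.
Budget: p_1·q_1 + p_2·2·q_1 = I, so (2·p_1 + 4·p_2)·q_1 = 2·I.
Demand: q_1*(p_1,p_2,I) = 2·I/(2·p_1 + 4·p_2), q_2* = 4·I/(2·p_1 + 4·p_2).
Here 2·48.75 + 4·6 = 121.5, giving q_2* = 0.9218.

q_2* = 0.9218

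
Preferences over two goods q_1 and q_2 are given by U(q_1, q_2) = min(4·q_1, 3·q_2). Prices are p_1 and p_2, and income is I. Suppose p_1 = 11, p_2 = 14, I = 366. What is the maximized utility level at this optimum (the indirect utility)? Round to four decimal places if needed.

Here 3·11 + 4·14 = 89, giving q_1* = 12.3371 and q_2* = 16.4494.
Utility at the optimum: U(12.3371, 16.4494) = 49.3483.

V = 49.3483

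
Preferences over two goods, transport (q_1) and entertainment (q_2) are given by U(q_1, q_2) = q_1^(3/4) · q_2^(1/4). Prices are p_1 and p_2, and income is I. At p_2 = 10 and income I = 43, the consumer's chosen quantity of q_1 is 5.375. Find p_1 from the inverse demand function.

MU_q_1/MU_q_2 = (0.75·q_2)/(0.25·q_1); tangency sets this equal to p_1/p_2.
Rearranging, p_2·q_2 = (1/3)·p_1·q_1. Substituting into the budget gives p_1·q_1·(1 + (1/3)) = I.
Demand: q_1*(p_1,p_2,I) = 0.75·I/p_1 and q_2* = 0.25·I/p_2.
Set q_1* = 5.375 in the demand function and solve for p_1: p_1 = 6.

p_1 = 6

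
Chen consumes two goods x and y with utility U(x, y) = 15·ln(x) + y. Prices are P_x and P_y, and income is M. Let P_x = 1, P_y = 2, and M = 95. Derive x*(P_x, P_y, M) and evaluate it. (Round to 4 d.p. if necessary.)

x* = 30

So x*(P_x,P_y) = 15·P_y/P_x, independent of income; and y* = (M − 15·P_y)/P_y.
At the given prices: x* = 15·2/1 = 30.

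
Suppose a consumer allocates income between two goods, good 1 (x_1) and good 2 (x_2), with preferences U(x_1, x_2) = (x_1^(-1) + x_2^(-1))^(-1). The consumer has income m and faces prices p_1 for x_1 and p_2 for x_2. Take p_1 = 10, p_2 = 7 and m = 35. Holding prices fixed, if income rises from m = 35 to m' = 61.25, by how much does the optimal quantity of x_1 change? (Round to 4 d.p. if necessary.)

MRS = MU_x_1/MU_x_2 = (x_2/x_1)^(2). Set equal to p_1/p_2.
Solve for the ratio: x_2/x_1 = [p_1/p_2]^(0.5).
Substitute x_2 = (x_2/x_1)·x_1 into the budget: x_1* = m/(p_1 + p_2·(x_2/x_1)).
Numerically x_2/x_1 = 1.195229, so x_1* = 35/(10 + 7·1.195229) = 1.9056.
At m' = 61.25: x_1* = 3.3349. Change: 3.3349 − 1.9056 = 1.4292.

Δx_1* = 1.4292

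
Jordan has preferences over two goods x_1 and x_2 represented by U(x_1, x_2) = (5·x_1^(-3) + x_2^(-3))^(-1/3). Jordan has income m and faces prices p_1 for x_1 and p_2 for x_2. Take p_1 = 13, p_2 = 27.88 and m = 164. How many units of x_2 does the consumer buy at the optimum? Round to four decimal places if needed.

MRS = MU_x_1/MU_x_2 = 5·(x_2/x_1)^(4). Set equal to p_1/p_2.
Solve for the ratio: x_2/x_1 = [(1/5)·p_1/p_2]^(0.25).
Substitute x_2 = (x_2/x_1)·x_1 into the budget: x_1* = m/(p_1 + p_2·(x_2/x_1)).
Numerically x_2/x_1 = 0.552612, so x_1* = 164/(13 + 27.88·0.552612) = 5.7733 and x_2* = 0.552612·5.7733 = 3.1904.

x_2* = 3.1904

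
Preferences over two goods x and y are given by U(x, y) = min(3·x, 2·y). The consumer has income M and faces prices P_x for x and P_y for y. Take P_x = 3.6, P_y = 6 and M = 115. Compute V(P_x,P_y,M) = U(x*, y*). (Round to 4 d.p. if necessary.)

Leontief preferences: the optimum is at the kink where x/2 = y/3, i.e. y = (3/2)·x.
Budget: P_x·x + P_y·(3/2)·x = M, so (2·P_x + 3·P_y)·x = 2·M.
Demand: x*(P_x,P_y,M) = 2·M/(2·P_x + 3·P_y), y* = 3·M/(2·P_x + 3·P_y).
Here 2·3.6 + 3·6 = 25.2, giving x* = 9.127 and y* = 13.6905.
Utility at the optimum: U(9.127, 13.6905) = 27.381.

V = 27.381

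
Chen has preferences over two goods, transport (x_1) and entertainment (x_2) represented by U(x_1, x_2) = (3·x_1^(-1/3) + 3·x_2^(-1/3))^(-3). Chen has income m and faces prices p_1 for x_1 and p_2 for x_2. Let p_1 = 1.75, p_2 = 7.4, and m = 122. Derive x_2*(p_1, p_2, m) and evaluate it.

From the CES first-order condition, (x_2/x_1)^(4/3) = p_1/p_2.
Solve for the ratio: x_2/x_1 = [p_1/p_2]^(0.75).
With the ratio pinned down, the budget gives x_1* = m/(p_1 + p_2·(x_2/x_1)) and x_2* = (x_2/x_1)·x_1*.
Numerically x_2/x_1 = 0.339121, so x_1* = 122/(1.75 + 7.4·0.339121) = 28.6419 and x_2* = 0.339121·28.6419 = 9.7131.

x_2* = 9.7131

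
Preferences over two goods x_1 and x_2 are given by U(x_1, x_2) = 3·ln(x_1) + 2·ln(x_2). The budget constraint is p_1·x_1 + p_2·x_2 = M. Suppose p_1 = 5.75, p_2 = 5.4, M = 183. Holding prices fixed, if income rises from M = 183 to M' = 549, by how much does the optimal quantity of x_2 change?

Δx_2* = 27.1111

MU_x_1/MU_x_2 = (3·x_2)/(2·x_1); tangency sets this equal to p_1/p_2.
Rearranging, p_2·x_2 = (2/3)·p_1·x_1. Substituting into the budget gives p_1·x_1·(1 + (2/3)) = M.
Demand: x_1*(p_1,p_2,M) = 0.6·M/p_1 and x_2* = 0.4·M/p_2.
At p_1=5.75, p_2=5.4, M=183: x_2* = 0.4·183/5.4 = 13.5556.
At M' = 549: x_2* = 40.6667. Change: 40.6667 − 13.5556 = 27.1111.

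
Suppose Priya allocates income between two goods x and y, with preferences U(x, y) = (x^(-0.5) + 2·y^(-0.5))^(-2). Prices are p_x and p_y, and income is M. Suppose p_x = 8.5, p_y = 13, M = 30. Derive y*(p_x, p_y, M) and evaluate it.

y* = 1.4919

MU_x ∝ x^(-1.5), MU_y ∝ 2·y^(-1.5), so MRS = (1/2)·(y/x)^(1.5) = p_x/p_y.
Solve for the ratio: y/x = [2·p_x/p_y]^(2/3).
Substitute y = (y/x)·x into the budget: x* = M/(p_x + p_y·(y/x)).
Numerically y/x = 1.195833, so x* = 30/(8.5 + 13·1.195833) = 1.2476 and y* = 1.195833·1.2476 = 1.4919.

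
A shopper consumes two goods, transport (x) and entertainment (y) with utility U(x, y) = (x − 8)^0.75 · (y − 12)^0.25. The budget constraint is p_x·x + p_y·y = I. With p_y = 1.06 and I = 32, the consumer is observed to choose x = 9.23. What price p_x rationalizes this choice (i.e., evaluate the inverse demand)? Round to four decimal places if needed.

This is Cobb-Douglas in (x−8, y−12): tangency gives 0.75·p_y·(y−12) = 0.25·p_x·(x−8).
Substituting into the budget: x* = 8 + 0.75·(I − 8·p_x − 12·p_y)/p_x, and y* = 12 + 0.25·(…)/p_y.
Set x* = 9.23 in the demand function and solve for p_x: p_x = 2.

p_x = 2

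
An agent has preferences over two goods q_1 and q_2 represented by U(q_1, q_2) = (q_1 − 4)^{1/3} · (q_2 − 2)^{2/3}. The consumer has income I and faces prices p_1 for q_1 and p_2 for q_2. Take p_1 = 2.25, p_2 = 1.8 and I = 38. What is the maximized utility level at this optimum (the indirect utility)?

Discretionary income = 38 − 4·2.25 − 2·1.8 = 25.4; q_1* = 4 + 1/3·25.4/2.25 = 7.763; q_2* = 2 + 2/3·25.4/1.8 = 11.4074.
Utility at the optimum: U(7.763, 11.4074) = 6.9314.

V = 6.9314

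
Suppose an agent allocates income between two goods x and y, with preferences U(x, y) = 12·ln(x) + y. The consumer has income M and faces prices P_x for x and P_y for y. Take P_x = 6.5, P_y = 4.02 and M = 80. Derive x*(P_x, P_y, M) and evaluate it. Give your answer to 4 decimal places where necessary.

x* = 7.4215

Set MRS = P_x/P_y: (12/x)/1 = P_x/P_y.
So x*(P_x,P_y) = 12·P_y/P_x, independent of income; and y* = (M − 12·P_y)/P_y.
At the given prices: x* = 12·4.02/6.5 = 7.4215.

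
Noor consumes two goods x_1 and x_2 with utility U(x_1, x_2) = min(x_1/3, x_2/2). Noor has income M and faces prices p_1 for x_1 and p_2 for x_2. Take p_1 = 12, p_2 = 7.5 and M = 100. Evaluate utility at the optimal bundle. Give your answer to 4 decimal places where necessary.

With perfect complements, no substitution: consume in ratio x_1:x_2 = 3:2.
Budget: p_1·x_1 + p_2·(2/3)·x_1 = M, so (3·p_1 + 2·p_2)·x_1 = 3·M.
Demand: x_1*(p_1,p_2,M) = 3·M/(3·p_1 + 2·p_2), x_2* = 2·M/(3·p_1 + 2·p_2).
Here 3·12 + 2·7.5 = 51, giving x_1* = 5.8824 and x_2* = 3.9216.
Utility at the optimum: U(5.8824, 3.9216) = 1.9608.

V = 1.9608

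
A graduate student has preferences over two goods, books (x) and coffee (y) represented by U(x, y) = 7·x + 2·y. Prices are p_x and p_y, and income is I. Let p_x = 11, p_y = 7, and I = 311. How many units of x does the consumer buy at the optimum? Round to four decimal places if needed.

x* = 28.2727

Linear utility — the consumer picks whichever good has higher MU/price: 7/11 = 0.6364 vs 2/7 = 0.2857.
x gives more utility per dollar, so spend all income on x: x* = I/p_x, y* = 0.
Numerically: x* = 28.2727, y* = 0.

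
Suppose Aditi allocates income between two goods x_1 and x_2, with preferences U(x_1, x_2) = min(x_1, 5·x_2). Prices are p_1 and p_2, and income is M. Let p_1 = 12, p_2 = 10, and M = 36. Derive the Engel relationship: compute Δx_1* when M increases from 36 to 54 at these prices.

Δx_1* = 1.2857

With perfect complements, no substitution: consume in ratio x_1:x_2 = 5:1.
Budget: p_1·x_1 + p_2·(1/5)·x_1 = M, so (5·p_1 + p_2)·x_1 = 5·M.
Demand: x_1*(p_1,p_2,M) = 5·M/(5·p_1 + p_2), x_2* = M/(5·p_1 + p_2).
Here 5·12 + 10 = 70, giving x_1* = 2.5714.
At M' = 54: x_1* = 3.8571. Change: 3.8571 − 2.5714 = 1.2857.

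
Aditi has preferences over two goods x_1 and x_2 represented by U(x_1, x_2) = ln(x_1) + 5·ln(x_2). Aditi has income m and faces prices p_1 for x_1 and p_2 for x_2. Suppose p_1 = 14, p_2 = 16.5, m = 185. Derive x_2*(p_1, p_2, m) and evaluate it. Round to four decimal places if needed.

MU_x_1/MU_x_2 = (x_2)/(5·x_1); tangency sets this equal to p_1/p_2.
Rearranging, p_2·x_2 = 5·p_1·x_1. Substituting into the budget gives p_1·x_1·(1 + 5) = m.
Demand: x_1*(p_1,p_2,m) = 1/6·m/p_1 and x_2* = 5/6·m/p_2.
At p_1=14, p_2=16.5, m=185: x_2* = 5/6·185/16.5 = 9.3434.

x_2* = 9.3434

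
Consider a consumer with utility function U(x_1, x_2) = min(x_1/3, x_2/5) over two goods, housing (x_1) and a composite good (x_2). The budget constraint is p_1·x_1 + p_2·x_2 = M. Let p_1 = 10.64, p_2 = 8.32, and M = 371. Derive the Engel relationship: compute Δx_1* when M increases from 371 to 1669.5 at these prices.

With perfect complements, no substitution: consume in ratio x_1:x_2 = 3:5.
Budget: p_1·x_1 + p_2·(5/3)·x_1 = M, so (3·p_1 + 5·p_2)·x_1 = 3·M.
Demand: x_1*(p_1,p_2,M) = 3·M/(3·p_1 + 5·p_2), x_2* = 5·M/(3·p_1 + 5·p_2).
Here 3·10.64 + 5·8.32 = 73.52, giving x_1* = 15.1387.
At M' = 1669.5: x_1* = 68.1243. Change: 68.1243 − 15.1387 = 52.9856.

Δx_1* = 52.9856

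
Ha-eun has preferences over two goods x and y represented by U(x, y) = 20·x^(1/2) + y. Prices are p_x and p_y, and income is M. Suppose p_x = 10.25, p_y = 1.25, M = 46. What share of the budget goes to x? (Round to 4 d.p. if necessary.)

MU_x = 10/√x, MU_y = 1. Tangency: 10/√x = p_x/p_y.
Thus x* = (10·p_y/p_x)² — independent of M — with the rest of income spent on y.
Plugging in: x* = (10·1.25/10.25)² = 1.4872, y* = 24.6049.
Expenditure on x: 10.25·1.4872 = 15.2439; share = 0.3314.

share on x = 0.3314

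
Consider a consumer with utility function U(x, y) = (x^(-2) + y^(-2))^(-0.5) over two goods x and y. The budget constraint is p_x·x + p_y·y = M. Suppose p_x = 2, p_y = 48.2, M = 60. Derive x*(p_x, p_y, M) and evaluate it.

x* = 3.2108

MU_x ∝ x^(-3), MU_y ∝ y^(-3), so MRS = (y/x)^(3) = p_x/p_y.
Solve for the ratio: y/x = [p_x/p_y]^(1/3).
Substitute y = (y/x)·x into the budget: x* = M/(p_x + p_y·(y/x)).
Numerically y/x = 0.3462, so x* = 60/(2 + 48.2·0.3462) = 3.2108.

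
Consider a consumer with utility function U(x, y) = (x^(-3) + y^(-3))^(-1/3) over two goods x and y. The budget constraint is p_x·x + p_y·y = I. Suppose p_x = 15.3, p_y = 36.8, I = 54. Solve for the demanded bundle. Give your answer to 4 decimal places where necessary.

x* = 1.204, y* = 0.9668

MRS = MU_x/MU_y = (y/x)^(4). Set equal to p_x/p_y.
Hence y/x = (p_x/p_y)^(1/(4)), i.e. raised to the 0.25 power.
With the ratio pinned down, the budget gives x* = I/(p_x + p_y·(y/x)) and y* = (y/x)·x*.
Numerically y/x = 0.802991, so x* = 54/(15.3 + 36.8·0.802991) = 1.204 and y* = 0.802991·1.204 = 0.9668.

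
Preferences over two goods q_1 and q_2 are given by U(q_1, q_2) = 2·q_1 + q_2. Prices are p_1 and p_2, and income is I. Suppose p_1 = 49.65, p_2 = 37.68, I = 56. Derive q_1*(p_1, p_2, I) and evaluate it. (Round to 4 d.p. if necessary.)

q_1 gives more utility per dollar, so spend all income on q_1: q_1* = I/p_1, q_2* = 0.
Numerically: q_1* = 1.1279, q_2* = 0.

q_1* = 1.1279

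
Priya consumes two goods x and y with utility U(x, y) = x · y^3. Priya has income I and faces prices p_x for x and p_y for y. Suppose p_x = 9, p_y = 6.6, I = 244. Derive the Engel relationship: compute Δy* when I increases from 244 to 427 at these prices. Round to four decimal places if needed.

Δy* = 20.7955

Tangency: MRS = (1/3)·y/x = p_x/p_y.
Rearranging, p_y·y = 3·p_x·x. Substituting into the budget gives p_x·x·(1 + 3) = I.
Demand: x*(p_x,p_y,I) = 0.25·I/p_x and y* = 0.75·I/p_y.
At p_x=9, p_y=6.6, I=244: y* = 0.75·244/6.6 = 27.7273.
At I' = 427: y* = 48.5227. Change: 48.5227 − 27.7273 = 20.7955.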